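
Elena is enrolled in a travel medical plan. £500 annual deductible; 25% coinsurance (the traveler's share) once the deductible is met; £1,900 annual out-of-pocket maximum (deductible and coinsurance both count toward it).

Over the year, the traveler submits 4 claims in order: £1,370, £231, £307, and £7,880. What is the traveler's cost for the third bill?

£76.75

#1 (£1,370): deductible takes £500, £870 remains; traveler's 25% is £217.50. Traveler owes £717.50 (running OOP £717.50).
#2 (£231): deductible met; 25% of £231 = £57.75. Traveler pays £57.75; OOP now £775.25.
#3 (£307): 25% coinsurance on £307 = £76.75. Cost to traveler: £76.75. OOP to date £852.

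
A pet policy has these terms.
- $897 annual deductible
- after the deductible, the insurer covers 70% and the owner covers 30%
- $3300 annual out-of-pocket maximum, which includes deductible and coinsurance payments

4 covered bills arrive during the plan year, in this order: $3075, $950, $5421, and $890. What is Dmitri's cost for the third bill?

#1 ($3075): $897 to deductible, leaving $2178; coinsurance $2178 × 30% = $653.40. Cost to owner: $1550.40. OOP to date $1550.40.
#2 ($950): deductible met; 30% of $950 = $285. Owner pays $285; OOP now $1835.40.
#3 ($5421): 30% coinsurance on $5421 = $1626.30. That would push OOP to $3461.70, over the $3300 cap, so owner pays $3300 − $1835.40 = $1464.60.

$1464.60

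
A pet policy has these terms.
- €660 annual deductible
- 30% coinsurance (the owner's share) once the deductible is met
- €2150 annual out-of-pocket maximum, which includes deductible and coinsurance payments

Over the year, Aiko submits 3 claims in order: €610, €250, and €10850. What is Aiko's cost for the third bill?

€1430

Claim 1 — €610: all of it applies to the deductible. Owner pays €610; OOP now €610.
Claim 2 — €250: €50 to deductible, leaving €200; coinsurance €200 × 30% = €60. Owner owes €110 (running OOP €720).
Claim 3 — €10850: 30% coinsurance on €10850 = €3255. Adding that to €720 gives €3975, past the €2150 cap; owner pays only €2150 − €720 = €1430.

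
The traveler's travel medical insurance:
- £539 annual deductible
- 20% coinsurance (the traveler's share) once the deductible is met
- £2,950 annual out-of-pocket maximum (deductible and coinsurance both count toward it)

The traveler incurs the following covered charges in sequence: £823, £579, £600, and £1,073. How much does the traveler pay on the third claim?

#1 (£823): £539 to deductible, leaving £284; coinsurance £284 × 20% = £56.80. Traveler owes £595.80 (running OOP £595.80).
#2 (£579): 20% coinsurance on £579 = £115.80. Cost to traveler: £115.80. OOP to date £711.60.
#3 (£600): 20% coinsurance on £600 = £120. Traveler owes £120 (running OOP £831.60).

£120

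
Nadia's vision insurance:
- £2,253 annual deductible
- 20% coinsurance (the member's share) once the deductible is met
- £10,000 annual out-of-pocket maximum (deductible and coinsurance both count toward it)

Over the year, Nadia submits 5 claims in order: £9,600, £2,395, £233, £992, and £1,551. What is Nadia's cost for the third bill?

Claim 1 — £9,600: £2,253 finishes the deductible; £7,347 goes to coinsurance; 20% of £7,347 = £1,469.40. Cost to member: £3,722.40. OOP to date £3,722.40.
Claim 2 — £2,395: 20% coinsurance on £2,395 = £479. Member owes £479 (running OOP £4,201.40).
Claim 3 — £233: 20% coinsurance on £233 = £46.60. Member pays £46.60; OOP now £4,248.

£46.60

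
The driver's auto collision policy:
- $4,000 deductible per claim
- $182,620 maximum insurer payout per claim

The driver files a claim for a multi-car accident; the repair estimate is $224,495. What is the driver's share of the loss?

$41,875

After the deductible, $224,495 − $4,000 = $220,495 remains.
$220,495 exceeds the $182,620 limit, so the insurer pays the limit: $182,620.
Driver's share is the uncovered remainder: $224,495 − $182,620 = $41,875.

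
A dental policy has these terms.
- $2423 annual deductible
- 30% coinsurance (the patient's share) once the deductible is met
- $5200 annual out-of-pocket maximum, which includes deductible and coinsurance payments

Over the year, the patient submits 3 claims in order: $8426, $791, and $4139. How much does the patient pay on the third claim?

#1 ($8426): deductible takes $2423, $6003 remains; 30% of $6003 = $1800.90. Patient pays $4223.90; OOP now $4223.90.
#2 ($791): deductible met; 30% of $791 = $237.30. Patient pays $237.30; OOP now $4461.20.
#3 ($4139): 30% coinsurance on $4139 = $1241.70. Adding that to $4461.20 gives $5702.90, past the $5200 cap; patient pays only $5200 − $4461.20 = $738.80.

$738.80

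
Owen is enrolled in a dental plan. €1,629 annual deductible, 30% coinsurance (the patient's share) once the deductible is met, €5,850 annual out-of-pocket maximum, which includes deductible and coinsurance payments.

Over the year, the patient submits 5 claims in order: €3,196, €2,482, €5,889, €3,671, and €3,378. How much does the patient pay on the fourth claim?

€1,101.30

Bill 1, €3,196: deductible takes €1,629, €1,567 remains; 30% of €1,567 = €470.10. Patient pays €2,099.10; OOP now €2,099.10.
Bill 2, €2,482: deductible already satisfied, so patient's share is 30% × €2,482 = €744.60. Cost to patient: €744.60. OOP to date €2,843.70.
Bill 3, €5,889: 30% coinsurance on €5,889 = €1,766.70. Patient owes €1,766.70 (running OOP €4,610.40).
Bill 4, €3,671: deductible met; 30% of €3,671 = €1,101.30. Cost to patient: €1,101.30. OOP to date €5,711.70.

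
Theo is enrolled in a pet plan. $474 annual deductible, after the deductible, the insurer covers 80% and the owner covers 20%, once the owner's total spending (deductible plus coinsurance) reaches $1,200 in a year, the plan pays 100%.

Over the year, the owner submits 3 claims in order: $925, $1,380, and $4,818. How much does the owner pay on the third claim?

$359.80

Claim 1 — $925: deductible takes $474, $451 remains; coinsurance $451 × 20% = $90.20. Owner owes $564.20 (running OOP $564.20).
Claim 2 — $1,380: 20% coinsurance on $1,380 = $276. Cost to owner: $276. OOP to date $840.20.
Claim 3 — $4,818: 20% coinsurance on $4,818 = $963.60. Adding that to $840.20 gives $1,803.80, past the $1,200 cap; owner pays only $1,200 − $840.20 = $359.80.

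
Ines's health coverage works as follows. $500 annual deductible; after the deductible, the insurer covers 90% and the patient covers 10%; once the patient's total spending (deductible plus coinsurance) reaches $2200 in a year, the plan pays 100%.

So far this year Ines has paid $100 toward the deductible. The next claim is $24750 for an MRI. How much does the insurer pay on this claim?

$22650

Deductible still to meet: $500 − $100 = $400.
The remaining $24350 (= $24750 − $400) moves to coinsurance.
Coinsurance: $24350 × 10% = $2435.
That puts the patient's cost at $400 + $2435 = $2835 before any cap.
Adding $2835 to the $100 already spent would give $2935, which exceeds the $2200 cap; the patient pays just $2200 − $100 = $2100.
The plan picks up $24750 − $2100 = $22650.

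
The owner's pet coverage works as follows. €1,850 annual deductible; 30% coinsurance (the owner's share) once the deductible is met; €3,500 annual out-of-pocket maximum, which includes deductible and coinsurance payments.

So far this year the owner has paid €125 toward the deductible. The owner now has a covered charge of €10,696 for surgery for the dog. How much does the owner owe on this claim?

Deductible still to meet: €1,850 − €125 = €1,725.
That leaves €10,696 − €1,725 = €8,971 for coinsurance.
30% of €8,971 = €2,691.30 falls to the owner.
So the owner owes €1,725 + €2,691.30 = €4,416.30 before any cap.
Year-to-date out-of-pocket would reach €125 + €4,416.30 = €4,541.30, above the €3,500 maximum, so the owner pays only €3,500 − €125 = €3,375.

€3,375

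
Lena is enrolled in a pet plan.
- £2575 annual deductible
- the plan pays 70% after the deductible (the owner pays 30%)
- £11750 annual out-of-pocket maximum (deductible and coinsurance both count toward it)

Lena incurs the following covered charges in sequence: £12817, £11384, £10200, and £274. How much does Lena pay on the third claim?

Bill 1, £12817: £2575 finishes the deductible; £10242 goes to coinsurance; 30% of £10242 = £3072.60. Cost to owner: £5647.60. OOP to date £5647.60.
Bill 2, £11384: 30% coinsurance on £11384 = £3415.20. Owner pays £3415.20; OOP now £9062.80.
Bill 3, £10200: deductible met; 30% of £10200 = £3060. OOP would hit £12122.80 > £11750, so the cap limits the owner to £11750 − £9062.80 = £2687.20.

£2687.20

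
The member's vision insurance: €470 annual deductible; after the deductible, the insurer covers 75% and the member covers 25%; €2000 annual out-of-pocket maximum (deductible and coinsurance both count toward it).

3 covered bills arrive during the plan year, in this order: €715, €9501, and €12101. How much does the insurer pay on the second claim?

€8032.25

Bill 1, €715: deductible takes €470, €245 remains; member's 25% is €61.25. Member pays €531.25; OOP now €531.25. Plan pays €715 − €531.25 = €183.75.
Bill 2, €9501: deductible met; 25% of €9501 = €2375.25. OOP would hit €2906.50 > €2000, so the cap limits the member to €2000 − €531.25 = €1468.75. Plan pays €9501 − €1468.75 = €8032.25.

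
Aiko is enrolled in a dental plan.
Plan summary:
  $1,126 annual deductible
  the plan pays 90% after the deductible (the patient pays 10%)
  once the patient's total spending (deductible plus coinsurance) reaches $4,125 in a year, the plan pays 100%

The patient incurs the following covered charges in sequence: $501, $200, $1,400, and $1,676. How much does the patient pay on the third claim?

#1 ($501): entire amount goes to the deductible. Cost to patient: $501. OOP to date $501.
#2 ($200): all of it applies to the deductible. Patient pays $200; OOP now $701.
#3 ($1,400): $425 to deductible, leaving $975; 10% of $975 = $97.50. Patient pays $522.50; OOP now $1,223.50.

$522.50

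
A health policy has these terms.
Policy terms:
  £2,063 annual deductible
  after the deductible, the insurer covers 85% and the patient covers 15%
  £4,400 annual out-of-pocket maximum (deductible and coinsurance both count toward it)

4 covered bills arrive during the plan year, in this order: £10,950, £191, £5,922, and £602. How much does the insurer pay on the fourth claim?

Claim 1 — £10,950: deductible takes £2,063, £8,887 remains; 15% of £8,887 = £1,333.05. Patient owes £3,396.05 (running OOP £3,396.05). Plan pays £10,950 − £3,396.05 = £7,553.95.
Claim 2 — £191: deductible met; 15% of £191 = £28.65. Patient pays £28.65; OOP now £3,424.70. Insurer: £191 − £28.65 = £162.35.
Claim 3 — £5,922: deductible met; 15% of £5,922 = £888.30. Patient owes £888.30 (running OOP £4,313). Insurer: £5,922 − £888.30 = £5,033.70.
Claim 4 — £602: deductible already satisfied, so patient's share is 15% × £602 = £90.30. Adding that to £4,313 gives £4,403.30, past the £4,400 cap; patient pays only £4,400 − £4,313 = £87. Insurer: £602 − £87 = £515.

£515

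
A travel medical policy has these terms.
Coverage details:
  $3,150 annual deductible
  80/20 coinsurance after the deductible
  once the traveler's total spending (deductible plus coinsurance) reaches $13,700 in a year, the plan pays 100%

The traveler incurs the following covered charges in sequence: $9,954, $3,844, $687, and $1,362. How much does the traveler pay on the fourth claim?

Claim 1 — $9,954: $3,150 finishes the deductible; $6,804 goes to coinsurance; 20% of $6,804 = $1,360.80. Cost to traveler: $4,510.80. OOP to date $4,510.80.
Claim 2 — $3,844: deductible met; 20% of $3,844 = $768.80. Traveler owes $768.80 (running OOP $5,279.60).
Claim 3 — $687: 20% coinsurance on $687 = $137.40. Cost to traveler: $137.40. OOP to date $5,417.
Claim 4 — $1,362: 20% coinsurance on $1,362 = $272.40. Cost to traveler: $272.40. OOP to date $5,689.40.

$272.40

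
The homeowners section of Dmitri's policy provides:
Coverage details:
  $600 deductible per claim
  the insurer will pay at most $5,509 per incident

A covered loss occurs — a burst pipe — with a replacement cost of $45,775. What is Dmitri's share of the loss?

Less the $600 deductible: $45,775 − $600 = $45,175.
$45,175 exceeds the $5,509 limit, so the insurer pays the limit: $5,509.
Homeowner's share is the uncovered remainder: $45,775 − $5,509 = $40,266.

$40,266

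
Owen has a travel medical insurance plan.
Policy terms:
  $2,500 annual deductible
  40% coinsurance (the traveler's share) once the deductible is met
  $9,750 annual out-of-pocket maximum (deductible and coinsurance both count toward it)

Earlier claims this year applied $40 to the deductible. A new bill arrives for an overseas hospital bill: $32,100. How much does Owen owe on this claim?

Remaining deductible: $2,500 − $40 = $2,460.
That leaves $32,100 − $2,460 = $29,640 for coinsurance.
Traveler's 40% share of $29,640 is $11,856.
So the traveler owes $2,460 + $11,856 = $14,316 before any cap.
Adding $14,316 to the $40 already spent would give $14,356, which exceeds the $9,750 cap; the traveler pays just $9,750 − $40 = $9,710.

$9,710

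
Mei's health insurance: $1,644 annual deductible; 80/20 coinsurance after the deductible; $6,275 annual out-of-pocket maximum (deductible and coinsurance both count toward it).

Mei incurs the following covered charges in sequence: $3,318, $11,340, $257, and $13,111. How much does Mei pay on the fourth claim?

$1,976.80

Claim 1 ($3,318): deductible takes $1,644, $1,674 remains; patient's 20% is $334.80. Cost to patient: $1,978.80. OOP to date $1,978.80.
Claim 2 ($11,340): 20% coinsurance on $11,340 = $2,268. Cost to patient: $2,268. OOP to date $4,246.80.
Claim 3 ($257): deductible already satisfied, so patient's share is 20% × $257 = $51.40. Patient owes $51.40 (running OOP $4,298.20).
Claim 4 ($13,111): 20% coinsurance on $13,111 = $2,622.20. Adding that to $4,298.20 gives $6,920.40, past the $6,275 cap; patient pays only $6,275 − $4,298.20 = $1,976.80.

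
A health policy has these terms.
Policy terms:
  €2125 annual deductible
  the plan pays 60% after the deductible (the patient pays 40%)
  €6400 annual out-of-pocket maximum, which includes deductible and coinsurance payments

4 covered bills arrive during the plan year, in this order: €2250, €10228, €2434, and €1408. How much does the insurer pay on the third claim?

Claim 1 — €2250: €2125 finishes the deductible; €125 goes to coinsurance; patient's 40% is €50. Patient pays €2175; OOP now €2175. Plan pays €2250 − €2175 = €75.
Claim 2 — €10228: deductible met; 40% of €10228 = €4091.20. Patient owes €4091.20 (running OOP €6266.20). Insurer: €10228 − €4091.20 = €6136.80.
Claim 3 — €2434: deductible already satisfied, so patient's share is 40% × €2434 = €973.60. Adding that to €6266.20 gives €7239.80, past the €6400 cap; patient pays only €6400 − €6266.20 = €133.80. Plan pays €2434 − €133.80 = €2300.20.

€2300.20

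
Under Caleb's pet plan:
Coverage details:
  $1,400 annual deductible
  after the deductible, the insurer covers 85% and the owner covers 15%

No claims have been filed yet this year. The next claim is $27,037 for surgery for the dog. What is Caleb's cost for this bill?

$5,245.55

Deductible not yet touched, so the first $1,400 of the bill goes to the deductible.
That leaves $27,037 − $1,400 = $25,637 for coinsurance.
Coinsurance: $25,637 × 15% = $3,845.55.
So the owner owes $1,400 + $3,845.55 = $5,245.55.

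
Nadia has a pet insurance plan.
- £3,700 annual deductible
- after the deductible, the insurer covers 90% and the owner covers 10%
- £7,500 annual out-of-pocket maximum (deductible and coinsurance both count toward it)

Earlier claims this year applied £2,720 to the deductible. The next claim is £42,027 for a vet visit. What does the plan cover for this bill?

£2,720 of the £3,700 deductible is already met, leaving £980.
After the £980 deductible portion, £42,027 − £980 = £41,047 is subject to coinsurance.
10% of £41,047 = £4,104.70 falls to the owner.
That puts the owner's cost at £980 + £4,104.70 = £5,084.70 before any cap.
That would bring total out-of-pocket to £7,804.70, past the £7,500 cap. The owner is capped at £7,500 − £2,720 = £4,780 on this claim.
Insurer pays the balance: £42,027 − £4,780 = £37,247.

£37,247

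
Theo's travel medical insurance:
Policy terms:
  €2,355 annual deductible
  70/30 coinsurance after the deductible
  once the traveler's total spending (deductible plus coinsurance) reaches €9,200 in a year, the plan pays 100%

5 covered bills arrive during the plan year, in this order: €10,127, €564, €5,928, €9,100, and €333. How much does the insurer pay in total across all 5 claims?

#1 (€10,127): €2,355 finishes the deductible; €7,772 goes to coinsurance; coinsurance €7,772 × 30% = €2,331.60. Cost to traveler: €4,686.60. OOP to date €4,686.60. Insurer: €10,127 − €4,686.60 = €5,440.40.
#2 (€564): deductible already satisfied, so traveler's share is 30% × €564 = €169.20. Traveler owes €169.20 (running OOP €4,855.80). Insurer: €564 − €169.20 = €394.80.
#3 (€5,928): 30% coinsurance on €5,928 = €1,778.40. Traveler pays €1,778.40; OOP now €6,634.20. Plan pays €5,928 − €1,778.40 = €4,149.60.
#4 (€9,100): deductible already satisfied, so traveler's share is 30% × €9,100 = €2,730. Adding that to €6,634.20 gives €9,364.20, past the €9,200 cap; traveler pays only €9,200 − €6,634.20 = €2,565.80. Plan pays €9,100 − €2,565.80 = €6,534.20.
#5 (€333): 30% coinsurance on €333 = €99.90. That would push OOP to €9,299.90, over the €9,200 cap, so traveler pays €9,200 − €9,200 = €0. Insurer: €333 − €0 = €333.
Insurer total = bills − traveler's total = €26,052 − €9,200 = €16,852.

€16,852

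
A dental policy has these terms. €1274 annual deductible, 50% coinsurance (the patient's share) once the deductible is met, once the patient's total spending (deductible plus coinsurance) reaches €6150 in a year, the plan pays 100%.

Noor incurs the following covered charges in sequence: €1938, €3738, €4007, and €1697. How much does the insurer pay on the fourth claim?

€1025.50

Claim 1 (€1938): €1274 finishes the deductible; €664 goes to coinsurance; 50% of €664 = €332. Patient owes €1606 (running OOP €1606). Plan pays €1938 − €1606 = €332.
Claim 2 (€3738): deductible already satisfied, so patient's share is 50% × €3738 = €1869. Patient pays €1869; OOP now €3475. Plan pays €3738 − €1869 = €1869.
Claim 3 (€4007): deductible met; 50% of €4007 = €2003.50. Patient owes €2003.50 (running OOP €5478.50). Plan pays €4007 − €2003.50 = €2003.50.
Claim 4 (€1697): deductible already satisfied, so patient's share is 50% × €1697 = €848.50. OOP would hit €6327 > €6150, so the cap limits the patient to €6150 − €5478.50 = €671.50. Plan pays €1697 − €671.50 = €1025.50.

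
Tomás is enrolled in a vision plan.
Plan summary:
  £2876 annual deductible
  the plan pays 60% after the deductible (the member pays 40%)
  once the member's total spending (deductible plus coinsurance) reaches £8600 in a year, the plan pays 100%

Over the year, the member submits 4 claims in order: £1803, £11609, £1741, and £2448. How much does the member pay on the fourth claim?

Claim 1 (£1803): entire amount goes to the deductible. Member pays £1803; OOP now £1803.
Claim 2 (£11609): £1073 to deductible, leaving £10536; coinsurance £10536 × 40% = £4214.40. Member pays £5287.40; OOP now £7090.40.
Claim 3 (£1741): 40% coinsurance on £1741 = £696.40. Member owes £696.40 (running OOP £7786.80).
Claim 4 (£2448): deductible already satisfied, so member's share is 40% × £2448 = £979.20. Adding that to £7786.80 gives £8766, past the £8600 cap; member pays only £8600 − £7786.80 = £813.20.

£813.20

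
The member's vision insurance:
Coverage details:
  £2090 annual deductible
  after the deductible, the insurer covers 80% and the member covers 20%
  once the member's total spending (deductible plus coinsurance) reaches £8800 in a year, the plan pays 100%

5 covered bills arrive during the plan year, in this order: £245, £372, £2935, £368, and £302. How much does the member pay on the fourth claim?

£73.60

#1 (£245): all of it applies to the deductible. Cost to member: £245. OOP to date £245.
#2 (£372): fully absorbed by the deductible. Cost to member: £372. OOP to date £617.
#3 (£2935): £1473 finishes the deductible; £1462 goes to coinsurance; coinsurance £1462 × 20% = £292.40. Member pays £1765.40; OOP now £2382.40.
#4 (£368): 20% coinsurance on £368 = £73.60. Member owes £73.60 (running OOP £2456).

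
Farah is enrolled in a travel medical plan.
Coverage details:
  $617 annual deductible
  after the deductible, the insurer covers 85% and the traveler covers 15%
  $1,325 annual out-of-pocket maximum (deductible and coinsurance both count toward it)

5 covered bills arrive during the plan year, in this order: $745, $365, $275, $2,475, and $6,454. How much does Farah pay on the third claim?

$41.25

Bill 1, $745: $617 to deductible, leaving $128; 15% of $128 = $19.20. Cost to traveler: $636.20. OOP to date $636.20.
Bill 2, $365: deductible met; 15% of $365 = $54.75. Traveler pays $54.75; OOP now $690.95.
Bill 3, $275: deductible met; 15% of $275 = $41.25. Traveler pays $41.25; OOP now $732.20.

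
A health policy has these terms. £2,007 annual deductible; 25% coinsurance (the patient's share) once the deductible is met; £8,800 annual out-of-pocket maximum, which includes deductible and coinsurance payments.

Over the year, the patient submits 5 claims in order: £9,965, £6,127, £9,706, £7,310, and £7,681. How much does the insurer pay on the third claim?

Bill 1, £9,965: deductible takes £2,007, £7,958 remains; 25% of £7,958 = £1,989.50. Cost to patient: £3,996.50. OOP to date £3,996.50. Plan pays £9,965 − £3,996.50 = £5,968.50.
Bill 2, £6,127: deductible met; 25% of £6,127 = £1,531.75. Patient pays £1,531.75; OOP now £5,528.25. Plan pays £6,127 − £1,531.75 = £4,595.25.
Bill 3, £9,706: deductible met; 25% of £9,706 = £2,426.50. Patient pays £2,426.50; OOP now £7,954.75. Plan pays £9,706 − £2,426.50 = £7,279.50.

£7,279.50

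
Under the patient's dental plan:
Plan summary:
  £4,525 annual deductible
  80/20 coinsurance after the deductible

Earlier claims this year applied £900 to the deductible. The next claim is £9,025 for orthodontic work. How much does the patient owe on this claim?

Remaining deductible: £4,525 − £900 = £3,625.
After the £3,625 deductible portion, £9,025 − £3,625 = £5,400 is subject to coinsurance.
Patient's 20% share of £5,400 is £1,080.
Patient responsibility: £3,625 + £1,080 = £4,705.

£4,705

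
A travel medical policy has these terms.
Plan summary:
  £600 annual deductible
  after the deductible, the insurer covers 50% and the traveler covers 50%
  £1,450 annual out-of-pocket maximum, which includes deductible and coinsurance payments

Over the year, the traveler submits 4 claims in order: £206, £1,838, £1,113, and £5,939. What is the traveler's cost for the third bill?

Claim 1 — £206: all of it applies to the deductible. Traveler owes £206 (running OOP £206).
Claim 2 — £1,838: £394 to deductible, leaving £1,444; 50% of £1,444 = £722. Traveler pays £1,116; OOP now £1,322.
Claim 3 — £1,113: deductible already satisfied, so traveler's share is 50% × £1,113 = £556.50. OOP would hit £1,878.50 > £1,450, so the cap limits the traveler to £1,450 − £1,322 = £128.

£128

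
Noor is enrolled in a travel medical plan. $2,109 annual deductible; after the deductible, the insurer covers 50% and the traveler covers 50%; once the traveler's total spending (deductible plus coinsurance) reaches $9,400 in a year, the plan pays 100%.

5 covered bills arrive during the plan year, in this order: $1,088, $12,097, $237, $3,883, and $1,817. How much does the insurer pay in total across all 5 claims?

$9,722

Claim 1 ($1,088): all of it applies to the deductible. Traveler pays $1,088; OOP now $1,088. Insurer: $1,088 − $1,088 = $0.
Claim 2 ($12,097): $1,021 finishes the deductible; $11,076 goes to coinsurance; traveler's 50% is $5,538. Traveler pays $6,559; OOP now $7,647. Insurer: $12,097 − $6,559 = $5,538.
Claim 3 ($237): 50% coinsurance on $237 = $118.50. Cost to traveler: $118.50. OOP to date $7,765.50. Plan pays $237 − $118.50 = $118.50.
Claim 4 ($3,883): deductible met; 50% of $3,883 = $1,941.50. Adding that to $7,765.50 gives $9,707, past the $9,400 cap; traveler pays only $9,400 − $7,765.50 = $1,634.50. Plan pays $3,883 − $1,634.50 = $2,248.50.
Claim 5 ($1,817): 50% coinsurance on $1,817 = $908.50. That would push OOP to $10,308.50, over the $9,400 cap, so traveler pays $9,400 − $9,400 = $0. Plan pays $1,817 − $0 = $1,817.
Insurer total = bills − traveler's total = $19,122 − $9,400 = $9,722.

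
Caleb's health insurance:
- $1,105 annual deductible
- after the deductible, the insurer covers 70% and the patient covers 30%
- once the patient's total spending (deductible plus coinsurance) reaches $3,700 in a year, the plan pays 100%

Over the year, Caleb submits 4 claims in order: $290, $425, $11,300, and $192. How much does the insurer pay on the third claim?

Claim 1 — $290: all of it applies to the deductible. Patient owes $290 (running OOP $290). Insurer: $290 − $290 = $0.
Claim 2 — $425: fully absorbed by the deductible. Patient pays $425; OOP now $715. Insurer: $425 − $425 = $0.
Claim 3 — $11,300: $390 finishes the deductible; $10,910 goes to coinsurance; 30% of $10,910 = $3,273. Deductible plus coinsurance: $390 + $3,273 = $3,663. OOP would hit $4,378 > $3,700, so the cap limits the patient to $3,700 − $715 = $2,985. Insurer: $11,300 − $2,985 = $8,315.

$8,315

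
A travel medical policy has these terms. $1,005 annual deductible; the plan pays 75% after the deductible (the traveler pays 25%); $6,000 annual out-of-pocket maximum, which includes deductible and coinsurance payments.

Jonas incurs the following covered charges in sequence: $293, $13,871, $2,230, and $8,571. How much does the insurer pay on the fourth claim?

$7,423.25

#1 ($293): fully absorbed by the deductible. Traveler pays $293; OOP now $293. Plan pays $293 − $293 = $0.
#2 ($13,871): $712 finishes the deductible; $13,159 goes to coinsurance; traveler's 25% is $3,289.75. Traveler pays $4,001.75; OOP now $4,294.75. Insurer: $13,871 − $4,001.75 = $9,869.25.
#3 ($2,230): deductible already satisfied, so traveler's share is 25% × $2,230 = $557.50. Cost to traveler: $557.50. OOP to date $4,852.25. Insurer: $2,230 − $557.50 = $1,672.50.
#4 ($8,571): deductible met; 25% of $8,571 = $2,142.75. Adding that to $4,852.25 gives $6,995, past the $6,000 cap; traveler pays only $6,000 − $4,852.25 = $1,147.75. Plan pays $8,571 − $1,147.75 = $7,423.25.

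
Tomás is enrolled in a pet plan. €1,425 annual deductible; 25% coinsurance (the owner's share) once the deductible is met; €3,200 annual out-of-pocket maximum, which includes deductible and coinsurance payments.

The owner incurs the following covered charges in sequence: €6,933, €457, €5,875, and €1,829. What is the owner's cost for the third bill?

Bill 1, €6,933: deductible takes €1,425, €5,508 remains; owner's 25% is €1,377. Owner owes €2,802 (running OOP €2,802).
Bill 2, €457: deductible met; 25% of €457 = €114.25. Cost to owner: €114.25. OOP to date €2,916.25.
Bill 3, €5,875: deductible met; 25% of €5,875 = €1,468.75. That would push OOP to €4,385, over the €3,200 cap, so owner pays €3,200 − €2,916.25 = €283.75.

€283.75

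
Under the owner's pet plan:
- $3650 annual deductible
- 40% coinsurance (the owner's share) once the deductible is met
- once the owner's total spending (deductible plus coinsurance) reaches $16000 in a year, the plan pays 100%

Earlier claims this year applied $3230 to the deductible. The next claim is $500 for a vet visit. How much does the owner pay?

Remaining deductible: $3650 − $3230 = $420.
That leaves $500 − $420 = $80 for coinsurance.
40% of $80 = $32 falls to the owner.
Owner responsibility before any cap: $420 + $32 = $452.
Total out-of-pocket so far would be $3230 + $452 = $3682, below the $16000 cap — no reduction.

$452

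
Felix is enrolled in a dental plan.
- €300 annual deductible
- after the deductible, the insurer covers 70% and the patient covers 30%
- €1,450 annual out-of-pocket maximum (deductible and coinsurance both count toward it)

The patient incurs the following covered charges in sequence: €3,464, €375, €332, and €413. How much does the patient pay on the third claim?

€88.30

#1 (€3,464): deductible takes €300, €3,164 remains; coinsurance €3,164 × 30% = €949.20. Patient owes €1,249.20 (running OOP €1,249.20).
#2 (€375): deductible met; 30% of €375 = €112.50. Cost to patient: €112.50. OOP to date €1,361.70.
#3 (€332): 30% coinsurance on €332 = €99.60. That would push OOP to €1,461.30, over the €1,450 cap, so patient pays €1,450 − €1,361.70 = €88.30.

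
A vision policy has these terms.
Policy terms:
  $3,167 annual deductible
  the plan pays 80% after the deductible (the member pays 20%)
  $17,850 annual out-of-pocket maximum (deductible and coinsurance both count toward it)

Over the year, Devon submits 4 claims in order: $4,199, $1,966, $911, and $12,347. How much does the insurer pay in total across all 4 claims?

$13,004.80

Bill 1, $4,199: $3,167 to deductible, leaving $1,032; member's 20% is $206.40. Member pays $3,373.40; OOP now $3,373.40. Plan pays $4,199 − $3,373.40 = $825.60.
Bill 2, $1,966: deductible already satisfied, so member's share is 20% × $1,966 = $393.20. Cost to member: $393.20. OOP to date $3,766.60. Insurer: $1,966 − $393.20 = $1,572.80.
Bill 3, $911: deductible met; 20% of $911 = $182.20. Member owes $182.20 (running OOP $3,948.80). Plan pays $911 − $182.20 = $728.80.
Bill 4, $12,347: 20% coinsurance on $12,347 = $2,469.40. Cost to member: $2,469.40. OOP to date $6,418.20. Plan pays $12,347 − $2,469.40 = $9,877.60.
Insurer total = bills − member's total = $19,423 − $6,418.20 = $13,004.80.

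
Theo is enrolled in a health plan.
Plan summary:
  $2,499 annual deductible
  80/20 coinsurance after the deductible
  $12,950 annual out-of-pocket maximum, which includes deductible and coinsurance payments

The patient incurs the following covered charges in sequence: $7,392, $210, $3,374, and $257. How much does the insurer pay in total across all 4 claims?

$6,987.20

Claim 1 — $7,392: $2,499 finishes the deductible; $4,893 goes to coinsurance; coinsurance $4,893 × 20% = $978.60. Patient pays $3,477.60; OOP now $3,477.60. Insurer: $7,392 − $3,477.60 = $3,914.40.
Claim 2 — $210: deductible met; 20% of $210 = $42. Patient pays $42; OOP now $3,519.60. Plan pays $210 − $42 = $168.
Claim 3 — $3,374: 20% coinsurance on $3,374 = $674.80. Cost to patient: $674.80. OOP to date $4,194.40. Plan pays $3,374 − $674.80 = $2,699.20.
Claim 4 — $257: deductible already satisfied, so patient's share is 20% × $257 = $51.40. Patient pays $51.40; OOP now $4,245.80. Plan pays $257 − $51.40 = $205.60.
Insurer total = bills − patient's total = $11,233 − $4,245.80 = $6,987.20.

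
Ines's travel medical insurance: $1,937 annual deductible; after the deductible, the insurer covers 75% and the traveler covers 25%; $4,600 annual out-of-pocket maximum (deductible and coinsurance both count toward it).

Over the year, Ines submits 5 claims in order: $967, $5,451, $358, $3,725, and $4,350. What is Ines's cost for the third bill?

Claim 1 — $967: all of it applies to the deductible. Traveler owes $967 (running OOP $967).
Claim 2 — $5,451: deductible takes $970, $4,481 remains; coinsurance $4,481 × 25% = $1,120.25. Traveler pays $2,090.25; OOP now $3,057.25.
Claim 3 — $358: 25% coinsurance on $358 = $89.50. Cost to traveler: $89.50. OOP to date $3,146.75.

$89.50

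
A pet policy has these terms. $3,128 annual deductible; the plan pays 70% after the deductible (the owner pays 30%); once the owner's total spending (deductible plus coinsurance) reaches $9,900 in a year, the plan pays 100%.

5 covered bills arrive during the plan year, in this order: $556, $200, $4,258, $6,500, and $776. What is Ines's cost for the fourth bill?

$1,950

Claim 1 ($556): entire amount goes to the deductible. Owner owes $556 (running OOP $556).
Claim 2 ($200): all of it applies to the deductible. Owner pays $200; OOP now $756.
Claim 3 ($4,258): deductible takes $2,372, $1,886 remains; coinsurance $1,886 × 30% = $565.80. Owner owes $2,937.80 (running OOP $3,693.80).
Claim 4 ($6,500): deductible met; 30% of $6,500 = $1,950. Cost to owner: $1,950. OOP to date $5,643.80.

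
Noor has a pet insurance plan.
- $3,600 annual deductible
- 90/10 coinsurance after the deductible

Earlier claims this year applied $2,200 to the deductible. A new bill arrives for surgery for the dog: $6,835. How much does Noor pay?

$2,200 of the $3,600 deductible is already met, leaving $1,400.
That leaves $6,835 − $1,400 = $5,435 for coinsurance.
10% of $5,435 = $543.50 falls to the owner.
Owner responsibility: $1,400 + $543.50 = $1,943.50.

$1,943.50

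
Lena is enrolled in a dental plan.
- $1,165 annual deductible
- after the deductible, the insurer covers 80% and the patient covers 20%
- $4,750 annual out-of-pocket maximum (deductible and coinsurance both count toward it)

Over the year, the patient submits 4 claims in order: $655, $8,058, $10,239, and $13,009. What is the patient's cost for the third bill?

$2,047.80

Claim 1 — $655: fully absorbed by the deductible. Patient pays $655; OOP now $655.
Claim 2 — $8,058: deductible takes $510, $7,548 remains; coinsurance $7,548 × 20% = $1,509.60. Patient owes $2,019.60 (running OOP $2,674.60).
Claim 3 — $10,239: 20% coinsurance on $10,239 = $2,047.80. Patient pays $2,047.80; OOP now $4,722.40.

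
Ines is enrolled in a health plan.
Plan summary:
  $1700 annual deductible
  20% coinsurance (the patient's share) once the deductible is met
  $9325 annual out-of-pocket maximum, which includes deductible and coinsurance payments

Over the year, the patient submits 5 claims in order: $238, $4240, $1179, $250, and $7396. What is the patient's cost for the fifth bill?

Bill 1, $238: all of it applies to the deductible. Patient owes $238 (running OOP $238).
Bill 2, $4240: $1462 to deductible, leaving $2778; patient's 20% is $555.60. Cost to patient: $2017.60. OOP to date $2255.60.
Bill 3, $1179: deductible met; 20% of $1179 = $235.80. Cost to patient: $235.80. OOP to date $2491.40.
Bill 4, $250: deductible met; 20% of $250 = $50. Cost to patient: $50. OOP to date $2541.40.
Bill 5, $7396: deductible met; 20% of $7396 = $1479.20. Patient owes $1479.20 (running OOP $4020.60).

$1479.20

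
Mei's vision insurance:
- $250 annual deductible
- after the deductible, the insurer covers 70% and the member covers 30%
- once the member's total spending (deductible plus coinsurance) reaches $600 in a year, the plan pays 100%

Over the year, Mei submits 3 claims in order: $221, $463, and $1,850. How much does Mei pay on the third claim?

$219.80

#1 ($221): entire amount goes to the deductible. Cost to member: $221. OOP to date $221.
#2 ($463): deductible takes $29, $434 remains; coinsurance $434 × 30% = $130.20. Member pays $159.20; OOP now $380.20.
#3 ($1,850): deductible already satisfied, so member's share is 30% × $1,850 = $555. That would push OOP to $935.20, over the $600 cap, so member pays $600 − $380.20 = $219.80.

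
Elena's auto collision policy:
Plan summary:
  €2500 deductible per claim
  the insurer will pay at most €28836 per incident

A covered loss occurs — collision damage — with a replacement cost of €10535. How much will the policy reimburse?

Subtract the deductible: €10535 − €2500 = €8035.
€8035 is within the €28836 limit, so the insurer pays €8035.

€8035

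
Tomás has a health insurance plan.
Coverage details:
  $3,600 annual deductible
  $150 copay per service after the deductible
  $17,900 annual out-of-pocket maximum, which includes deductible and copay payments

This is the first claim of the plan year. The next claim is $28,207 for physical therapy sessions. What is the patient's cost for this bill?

Deductible not yet touched, so the first $3,600 of the bill goes to the deductible.
After the $3,600 deductible portion, $28,207 − $3,600 = $24,607 is subject to the copay.
Copay on this service: $150.
That puts the patient's cost at $3,600 + $150 = $3,750 before any cap.
Year-to-date out-of-pocket becomes $0 + $3,750 = $3,750, still under the $17,900 maximum, so no cap applies.

$3,750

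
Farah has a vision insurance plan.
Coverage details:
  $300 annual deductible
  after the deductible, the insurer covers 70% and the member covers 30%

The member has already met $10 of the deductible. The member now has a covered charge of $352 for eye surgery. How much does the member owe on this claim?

$10 of the $300 deductible is already met, leaving $290.
After the $290 deductible portion, $352 − $290 = $62 is subject to coinsurance.
Member's 30% share of $62 is $18.60.
Member responsibility: $290 + $18.60 = $308.60.

$308.60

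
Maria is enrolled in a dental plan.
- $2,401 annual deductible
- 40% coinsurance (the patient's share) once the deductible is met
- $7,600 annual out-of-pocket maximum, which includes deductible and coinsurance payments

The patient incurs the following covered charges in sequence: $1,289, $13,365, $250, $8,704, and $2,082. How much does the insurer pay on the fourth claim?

Bill 1, $1,289: fully absorbed by the deductible. Patient pays $1,289; OOP now $1,289. Plan pays $1,289 − $1,289 = $0.
Bill 2, $13,365: $1,112 to deductible, leaving $12,253; coinsurance $12,253 × 40% = $4,901.20. Cost to patient: $6,013.20. OOP to date $7,302.20. Plan pays $13,365 − $6,013.20 = $7,351.80.
Bill 3, $250: deductible met; 40% of $250 = $100. Cost to patient: $100. OOP to date $7,402.20. Plan pays $250 − $100 = $150.
Bill 4, $8,704: deductible already satisfied, so patient's share is 40% × $8,704 = $3,481.60. Adding that to $7,402.20 gives $10,883.80, past the $7,600 cap; patient pays only $7,600 − $7,402.20 = $197.80. Plan pays $8,704 − $197.80 = $8,506.20.

$8,506.20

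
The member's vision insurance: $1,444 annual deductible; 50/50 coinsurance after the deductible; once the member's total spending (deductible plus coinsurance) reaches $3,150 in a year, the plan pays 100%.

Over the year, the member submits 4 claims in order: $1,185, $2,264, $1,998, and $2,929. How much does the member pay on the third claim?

$703.50

Claim 1 ($1,185): all of it applies to the deductible. Member pays $1,185; OOP now $1,185.
Claim 2 ($2,264): deductible takes $259, $2,005 remains; coinsurance $2,005 × 50% = $1,002.50. Member owes $1,261.50 (running OOP $2,446.50).
Claim 3 ($1,998): 50% coinsurance on $1,998 = $999. That would push OOP to $3,445.50, over the $3,150 cap, so member pays $3,150 − $2,446.50 = $703.50.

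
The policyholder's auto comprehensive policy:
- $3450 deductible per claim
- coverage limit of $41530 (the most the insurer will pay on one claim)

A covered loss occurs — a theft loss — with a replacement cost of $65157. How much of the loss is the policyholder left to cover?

$23627

Less the $3450 deductible: $65157 − $3450 = $61707.
The $41530 per-incident cap binds; insurer pays $41530.
Policyholder's share is the uncovered remainder: $65157 − $41530 = $23627.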